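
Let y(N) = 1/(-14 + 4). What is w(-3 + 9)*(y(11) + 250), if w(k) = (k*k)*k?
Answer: 269892/5 ≈ 53978.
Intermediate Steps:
y(N) = -⅒ (y(N) = 1/(-10) = -⅒)
w(k) = k³ (w(k) = k²*k = k³)
w(-3 + 9)*(y(11) + 250) = (-3 + 9)³*(-⅒ + 250) = 6³*(2499/10) = 216*(2499/10) = 269892/5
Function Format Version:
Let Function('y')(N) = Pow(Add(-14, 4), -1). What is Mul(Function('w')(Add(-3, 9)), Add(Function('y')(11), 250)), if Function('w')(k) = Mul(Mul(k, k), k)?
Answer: Rational(269892, 5) ≈ 53978.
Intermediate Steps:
Function('y')(N) = Rational(-1, 10) (Function('y')(N) = Pow(-10, -1) = Rational(-1, 10))
Function('w')(k) = Pow(k, 3) (Function('w')(k) = Mul(Pow(k, 2), k) = Pow(k, 3))
Mul(Function('w')(Add(-3, 9)), Add(Function('y')(11), 250)) = Mul(Pow(Add(-3, 9), 3), Add(Rational(-1, 10), 250)) = Mul(Pow(6, 3), Rational(2499, 10)) = Mul(216, Rational(2499, 10)) = Rational(269892, 5)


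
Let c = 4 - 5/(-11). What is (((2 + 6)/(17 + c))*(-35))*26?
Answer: -20020/59 ≈ -339.32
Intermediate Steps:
c = 49/11 (c = 4 - 5*(-1/11) = 4 + 5/11 = 49/11 ≈ 4.4545)
(((2 + 6)/(17 + c))*(-35))*26 = (((2 + 6)/(17 + 49/11))*(-35))*26 = ((8/(236/11))*(-35))*26 = ((8*(11/236))*(-35))*26 = ((22/59)*(-35))*26 = -770/59*26 = -20020/59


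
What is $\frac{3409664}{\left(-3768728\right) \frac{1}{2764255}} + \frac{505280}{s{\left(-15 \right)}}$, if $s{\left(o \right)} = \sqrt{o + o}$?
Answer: $- \frac{1178147595040}{471091} - \frac{50528 i \sqrt{30}}{3} \approx -2.5009 \cdot 10^{6} - 92251.0 i$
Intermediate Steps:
$s{\left(o \right)} = \sqrt{2} \sqrt{o}$ ($s{\left(o \right)} = \sqrt{2 o} = \sqrt{2} \sqrt{o}$)
$\frac{3409664}{\left(-3768728\right) \frac{1}{2764255}} + \frac{505280}{s{\left(-15 \right)}} = \frac{3409664}{\left(-3768728\right) \frac{1}{2764255}} + \frac{505280}{\sqrt{2} \sqrt{-15}} = \frac{3409664}{\left(-3768728\right) \frac{1}{2764255}} + \frac{505280}{\sqrt{2} i \sqrt{15}} = \frac{3409664}{- \frac{3768728}{2764255}} + \frac{505280}{i \sqrt{30}} = 3409664 \left(- \frac{2764255}{3768728}\right) + 505280 \left(- \frac{i \sqrt{30}}{30}\right) = - \frac{1178147595040}{471091} - \frac{50528 i \sqrt{30}}{3}$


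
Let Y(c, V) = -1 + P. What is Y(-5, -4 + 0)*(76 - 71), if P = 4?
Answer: 15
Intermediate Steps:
Y(c, V) = 3 (Y(c, V) = -1 + 4 = 3)
Y(-5, -4 + 0)*(76 - 71) = 3*(76 - 71) = 3*5 = 15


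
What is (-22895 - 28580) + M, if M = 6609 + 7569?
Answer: -37297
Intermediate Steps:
M = 14178
(-22895 - 28580) + M = (-22895 - 28580) + 14178 = -51475 + 14178 = -37297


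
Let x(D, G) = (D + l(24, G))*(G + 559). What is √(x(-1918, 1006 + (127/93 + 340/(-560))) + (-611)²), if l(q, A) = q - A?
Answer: I*√28266279355189/2604 ≈ 2041.7*I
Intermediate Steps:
x(D, G) = (559 + G)*(24 + D - G) (x(D, G) = (D + (24 - G))*(G + 559) = (24 + D - G)*(559 + G) = (559 + G)*(24 + D - G))
√(x(-1918, 1006 + (127/93 + 340/(-560))) + (-611)²) = √((13416 - (1006 + (127/93 + 340/(-560)))² - 535*(1006 + (127/93 + 340/(-560))) + 559*(-1918) - 1918*(1006 + (127/93 + 340/(-560)))) + (-611)²) = √((13416 - (1006 + (127*(1/93) + 340*(-1/560)))² - 535*(1006 + (127*(1/93) + 340*(-1/560))) - 1072162 - 1918*(1006 + (127*(1/93) + 340*(-1/560)))) + 373321) = √((13416 - (1006 + (127/93 - 17/28))² - 535*(1006 + (127/93 - 17/28)) - 1072162 - 1918*(1006 + (127/93 - 17/28))) + 373321) = √((13416 - (1006 + 1975/2604)² - 535*(1006 + 1975/2604) - 1072162 - 1918*(1006 + 1975/2604)) + 373321) = √((13416 - (2621599/2604)² - 535*2621599/2604 - 1072162 - 1918*2621599/2604) + 373321) = √((13416 - 1*6872781316801/6780816 - 1402555465/2604 - 1072162 - 359159063/186) + 373321) = √((13416 - 6872781316801/6780816 - 1402555465/2604 - 1072162 - 359159063/186) + 373321) = √(-30797700365125/6780816 + 373321) = √(-28266279355189/6780816) = I*√28266279355189/2604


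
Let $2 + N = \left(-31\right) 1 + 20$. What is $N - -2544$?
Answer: $2531$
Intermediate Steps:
$N = -13$ ($N = -2 + \left(\left(-31\right) 1 + 20\right) = -2 + \left(-31 + 20\right) = -2 - 11 = -13$)
$N - -2544 = -13 - -2544 = -13 + 2544 = 2531$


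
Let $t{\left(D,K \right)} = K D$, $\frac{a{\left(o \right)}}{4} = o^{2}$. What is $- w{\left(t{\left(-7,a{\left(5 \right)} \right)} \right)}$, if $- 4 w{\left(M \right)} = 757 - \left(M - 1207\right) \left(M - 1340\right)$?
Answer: $- \frac{3889523}{4} \approx -9.7238 \cdot 10^{5}$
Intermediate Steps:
$a{\left(o \right)} = 4 o^{2}$
$t{\left(D,K \right)} = D K$
$w{\left(M \right)} = - \frac{757}{4} + \frac{\left(-1340 + M\right) \left(-1207 + M\right)}{4}$ ($w{\left(M \right)} = - \frac{757 - \left(M - 1207\right) \left(M - 1340\right)}{4} = - \frac{757 - \left(-1207 + M\right) \left(-1340 + M\right)}{4} = - \frac{757 - \left(-1340 + M\right) \left(-1207 + M\right)}{4} = - \frac{757}{4} + \frac{\left(-1340 + M\right) \left(-1207 + M\right)}{4}$)
$- w{\left(t{\left(-7,a{\left(5 \right)} \right)} \right)} = - (\frac{1616623}{4} - \frac{2547 \left(- 7 \cdot 4 \cdot 5^{2}\right)}{4} + \frac{\left(- 7 \cdot 4 \cdot 5^{2}\right)^{2}}{4}) = - (\frac{1616623}{4} - \frac{2547 \left(- 7 \cdot 4 \cdot 25\right)}{4} + \frac{\left(- 7 \cdot 4 \cdot 25\right)^{2}}{4}) = - (\frac{1616623}{4} - \frac{2547 \left(\left(-7\right) 100\right)}{4} + \frac{\left(\left(-7\right) 100\right)^{2}}{4}) = - (\frac{1616623}{4} - -445725 + \frac{\left(-700\right)^{2}}{4}) = - (\frac{1616623}{4} + 445725 + \frac{1}{4} \cdot 490000) = - (\frac{1616623}{4} + 445725 + 122500) = \left(-1\right) \frac{3889523}{4} = - \frac{3889523}{4}$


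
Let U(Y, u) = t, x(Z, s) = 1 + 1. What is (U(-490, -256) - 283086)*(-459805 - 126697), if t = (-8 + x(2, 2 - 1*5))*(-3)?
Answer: 166019948136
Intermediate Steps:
x(Z, s) = 2
t = 18 (t = (-8 + 2)*(-3) = -6*(-3) = 18)
U(Y, u) = 18
(U(-490, -256) - 283086)*(-459805 - 126697) = (18 - 283086)*(-459805 - 126697) = -283068*(-586502) = 166019948136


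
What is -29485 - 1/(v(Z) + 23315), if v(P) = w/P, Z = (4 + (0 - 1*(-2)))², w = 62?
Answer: -12374884003/419701 ≈ -29485.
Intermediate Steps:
Z = 36 (Z = (4 + (0 + 2))² = (4 + 2)² = 6² = 36)
v(P) = 62/P
-29485 - 1/(v(Z) + 23315) = -29485 - 1/(62/36 + 23315) = -29485 - 1/(62*(1/36) + 23315) = -29485 - 1/(31/18 + 23315) = -29485 - 1/419701/18 = -29485 - 1*18/419701 = -29485 - 18/419701 = -12374884003/419701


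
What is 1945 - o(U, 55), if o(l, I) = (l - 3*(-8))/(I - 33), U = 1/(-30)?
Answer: 1282981/660 ≈ 1943.9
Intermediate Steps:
U = -1/30 ≈ -0.033333
o(l, I) = (24 + l)/(-33 + I) (o(l, I) = (l + 24)/(-33 + I) = (24 + l)/(-33 + I))
1945 - o(U, 55) = 1945 - (24 - 1/30)/(-33 + 55) = 1945 - 719/(22*30) = 1945 - 1*719/660 = 1945 - 719/660 = 1282981/660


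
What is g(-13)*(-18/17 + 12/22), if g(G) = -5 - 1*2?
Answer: 672/187 ≈ 3.5936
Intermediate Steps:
g(G) = -7 (g(G) = -5 - 2 = -7)
g(-13)*(-18/17 + 12/22) = -7*(-18/17 + 12/22) = -7*(-18*1/17 + 12*(1/22)) = -7*(-18/17 + 6/11) = -7*(-96/187) = 672/187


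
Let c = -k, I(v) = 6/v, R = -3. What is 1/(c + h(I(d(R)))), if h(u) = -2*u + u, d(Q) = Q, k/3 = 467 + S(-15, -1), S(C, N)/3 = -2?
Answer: -1/1381 ≈ -0.00072411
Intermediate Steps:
S(C, N) = -6 (S(C, N) = 3*(-2) = -6)
k = 1383 (k = 3*(467 - 6) = 3*461 = 1383)
h(u) = -u
c = -1383 (c = -1*1383 = -1383)
1/(c + h(I(d(R)))) = 1/(-1383 - 6/(-3)) = 1/(-1383 - 6*(-1)/3) = 1/(-1383 - 1*(-2)) = 1/(-1383 + 2) = 1/(-1381) = -1/1381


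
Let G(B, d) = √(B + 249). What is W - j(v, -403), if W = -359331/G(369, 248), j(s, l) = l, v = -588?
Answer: 403 - 119777*√618/206 ≈ -14051.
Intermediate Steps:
G(B, d) = √(249 + B)
W = -119777*√618/206 (W = -359331/√(249 + 369) = -359331*√618/618 = -119777*√618/206 ≈ -14454.)
W - j(v, -403) = -119777*√618/206 - 1*(-403) = -119777*√618/206 + 403 = 403 - 119777*√618/206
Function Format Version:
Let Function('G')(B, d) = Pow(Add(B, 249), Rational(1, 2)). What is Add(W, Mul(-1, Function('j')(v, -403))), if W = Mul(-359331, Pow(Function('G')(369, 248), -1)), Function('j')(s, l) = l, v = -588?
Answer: Add(403, Mul(Rational(-119777, 206), Pow(618, Rational(1, 2)))) ≈ -14051.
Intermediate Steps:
Function('G')(B, d) = Pow(Add(249, B), Rational(1, 2))
W = Mul(Rational(-119777, 206), Pow(618, Rational(1, 2))) (W = Mul(-359331, Pow(Pow(Add(249, 369), Rational(1, 2)), -1)) = Mul(-359331, Pow(Pow(618, Rational(1, 2)), -1)) = Mul(-359331, Mul(Rational(1, 618), Pow(618, Rational(1, 2)))) = Mul(Rational(-119777, 206), Pow(618, Rational(1, 2))) ≈ -14454.)
Add(W, Mul(-1, Function('j')(v, -403))) = Add(Mul(Rational(-119777, 206), Pow(618, Rational(1, 2))), Mul(-1, -403)) = Add(Mul(Rational(-119777, 206), Pow(618, Rational(1, 2))), 403) = Add(403, Mul(Rational(-119777, 206), Pow(618, Rational(1, 2))))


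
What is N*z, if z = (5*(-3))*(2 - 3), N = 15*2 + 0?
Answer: 450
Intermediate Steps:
N = 30 (N = 30 + 0 = 30)
z = 15 (z = -15*(-1) = 15)
N*z = 30*15 = 450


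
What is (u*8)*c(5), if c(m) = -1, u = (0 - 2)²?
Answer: -32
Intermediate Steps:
u = 4 (u = (-2)² = 4)
(u*8)*c(5) = (4*8)*(-1) = 32*(-1) = -32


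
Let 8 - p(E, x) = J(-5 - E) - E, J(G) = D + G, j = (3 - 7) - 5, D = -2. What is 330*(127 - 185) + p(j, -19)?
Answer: -19143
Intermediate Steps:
j = -9 (j = -4 - 5 = -9)
J(G) = -2 + G
p(E, x) = 15 + 2*E (p(E, x) = 8 - ((-2 + (-5 - E)) - E) = 8 - ((-7 - E) - E) = 8 - (-7 - 2*E) = 8 + (7 + 2*E) = 15 + 2*E)
330*(127 - 185) + p(j, -19) = 330*(127 - 185) + (15 + 2*(-9)) = 330*(-58) + (15 - 18) = -19140 - 3 = -19143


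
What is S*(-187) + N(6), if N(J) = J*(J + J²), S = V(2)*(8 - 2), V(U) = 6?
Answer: -6480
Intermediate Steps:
S = 36 (S = 6*(8 - 2) = 6*6 = 36)
S*(-187) + N(6) = 36*(-187) + 6²*(1 + 6) = -6732 + 36*7 = -6732 + 252 = -6480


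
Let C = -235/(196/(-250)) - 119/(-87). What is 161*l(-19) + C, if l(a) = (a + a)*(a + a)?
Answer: 1984725871/8526 ≈ 2.3279e+5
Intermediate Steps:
l(a) = 4*a**2 (l(a) = (2*a)*(2*a) = 4*a**2)
C = 2567287/8526 (C = -235/(196*(-1/250)) - 119*(-1/87) = -235/(-98/125) + 119/87 = -235*(-125/98) + 119/87 = 29375/98 + 119/87 = 2567287/8526 ≈ 301.11)
161*l(-19) + C = 161*(4*(-19)**2) + 2567287/8526 = 161*(4*361) + 2567287/8526 = 161*1444 + 2567287/8526 = 232484 + 2567287/8526 = 1984725871/8526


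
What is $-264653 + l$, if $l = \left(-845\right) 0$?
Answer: $-264653$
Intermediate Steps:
$l = 0$
$-264653 + l = -264653 + 0 = -264653$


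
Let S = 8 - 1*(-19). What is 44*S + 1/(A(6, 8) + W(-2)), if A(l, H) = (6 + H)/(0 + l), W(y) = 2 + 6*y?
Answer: 27321/23 ≈ 1187.9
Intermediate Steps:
S = 27 (S = 8 + 19 = 27)
A(l, H) = (6 + H)/l
44*S + 1/(A(6, 8) + W(-2)) = 44*27 + 1/((6 + 8)/6 + (2 + 6*(-2))) = 1188 + 1/((⅙)*14 + (2 - 12)) = 1188 + 1/(7/3 - 10) = 1188 + 1/(-23/3) = 1188 - 3/23 = 27321/23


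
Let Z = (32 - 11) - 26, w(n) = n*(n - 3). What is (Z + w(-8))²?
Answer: 6889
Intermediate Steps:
w(n) = n*(-3 + n)
Z = -5 (Z = 21 - 26 = -5)
(Z + w(-8))² = (-5 - 8*(-3 - 8))² = (-5 - 8*(-11))² = (-5 + 88)² = 83² = 6889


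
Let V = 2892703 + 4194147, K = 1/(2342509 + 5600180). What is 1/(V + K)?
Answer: 7942689/56288645539651 ≈ 1.4111e-7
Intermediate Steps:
K = 1/7942689 ≈ 1.2590e-7
V = 7086850
1/(V + K) = 1/(7086850 + 1/7942689) = 1/(56288645539651/7942689) = 7942689/56288645539651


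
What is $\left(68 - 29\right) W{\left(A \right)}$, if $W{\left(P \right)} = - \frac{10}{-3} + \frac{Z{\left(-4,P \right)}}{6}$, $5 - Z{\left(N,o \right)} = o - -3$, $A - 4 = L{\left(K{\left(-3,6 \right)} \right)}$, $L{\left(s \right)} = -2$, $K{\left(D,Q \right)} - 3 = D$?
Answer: $130$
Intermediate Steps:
$K{\left(D,Q \right)} = 3 + D$
$A = 2$ ($A = 4 - 2 = 2$)
$Z{\left(N,o \right)} = 2 - o$ ($Z{\left(N,o \right)} = 5 - \left(o - -3\right) = 5 - \left(o + 3\right) = 5 - \left(3 + o\right) = 2 - o$)
$W{\left(P \right)} = \frac{11}{3} - \frac{P}{6}$ ($W{\left(P \right)} = - \frac{10}{-3} + \frac{2 - P}{6} = \left(-10\right) \left(- \frac{1}{3}\right) + \left(2 - P\right) \frac{1}{6} = \frac{10}{3} - \left(- \frac{1}{3} + \frac{P}{6}\right) = \frac{11}{3} - \frac{P}{6}$)
$\left(68 - 29\right) W{\left(A \right)} = \left(68 - 29\right) \left(\frac{11}{3} - \frac{1}{3}\right) = 39 \cdot \frac{10}{3} = 130$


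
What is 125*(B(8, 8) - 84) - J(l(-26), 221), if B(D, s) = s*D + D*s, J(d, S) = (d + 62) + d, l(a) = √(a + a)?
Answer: 5438 - 4*I*√13 ≈ 5438.0 - 14.422*I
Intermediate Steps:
l(a) = √2*√a (l(a) = √(2*a) = √2*√a)
J(d, S) = 62 + 2*d (J(d, S) = (62 + d) + d = 62 + 2*d)
B(D, s) = 2*D*s (B(D, s) = D*s + D*s = 2*D*s)
125*(B(8, 8) - 84) - J(l(-26), 221) = 125*(2*8*8 - 84) - (62 + 2*(√2*√(-26))) = 125*(128 - 84) - (62 + 2*(√2*(I*√26))) = 125*44 - (62 + 2*(2*I*√13)) = 5500 - (62 + 4*I*√13) = 5500 + (-62 - 4*I*√13) = 5438 - 4*I*√13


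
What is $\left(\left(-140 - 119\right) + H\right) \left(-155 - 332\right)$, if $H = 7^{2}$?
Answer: $102270$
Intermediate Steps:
$H = 49$
$\left(\left(-140 - 119\right) + H\right) \left(-155 - 332\right) = \left(\left(-140 - 119\right) + 49\right) \left(-155 - 332\right) = \left(-259 + 49\right) \left(-487\right) = \left(-210\right) \left(-487\right) = 102270$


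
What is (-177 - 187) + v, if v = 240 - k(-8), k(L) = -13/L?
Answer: -1005/8 ≈ -125.63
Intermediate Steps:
v = 1907/8 (v = 240 - (-13)/(-8) = 240 - (-13)*(-1)/8 = 240 - 1*13/8 = 240 - 13/8 = 1907/8 ≈ 238.38)
(-177 - 187) + v = (-177 - 187) + 1907/8 = -364 + 1907/8 = -1005/8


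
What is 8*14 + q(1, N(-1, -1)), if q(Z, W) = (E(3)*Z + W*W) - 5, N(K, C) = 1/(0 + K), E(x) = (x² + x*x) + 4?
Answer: 130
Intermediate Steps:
E(x) = 4 + 2*x² (E(x) = (x² + x²) + 4 = 2*x² + 4 = 4 + 2*x²)
N(K, C) = 1/K
q(Z, W) = -5 + W² + 22*Z (q(Z, W) = ((4 + 2*3²)*Z + W*W) - 5 = ((4 + 2*9)*Z + W²) - 5 = ((4 + 18)*Z + W²) - 5 = (22*Z + W²) - 5 = (W² + 22*Z) - 5 = -5 + W² + 22*Z)
8*14 + q(1, N(-1, -1)) = 8*14 + (-5 + (1/(-1))² + 22*1) = 112 + (-5 + (-1)² + 22) = 112 + (-5 + 1 + 22) = 112 + 18 = 130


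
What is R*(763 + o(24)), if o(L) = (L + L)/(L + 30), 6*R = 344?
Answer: 1182500/27 ≈ 43796.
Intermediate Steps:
R = 172/3 (R = (⅙)*344 = 172/3 ≈ 57.333)
o(L) = 2*L/(30 + L) (o(L) = (2*L)/(30 + L) = 2*L/(30 + L))
R*(763 + o(24)) = 172*(763 + 2*24/(30 + 24))/3 = 172*(763 + 2*24/54)/3 = 172*(763 + 2*24*(1/54))/3 = 172*(763 + 8/9)/3 = (172/3)*(6875/9) = 1182500/27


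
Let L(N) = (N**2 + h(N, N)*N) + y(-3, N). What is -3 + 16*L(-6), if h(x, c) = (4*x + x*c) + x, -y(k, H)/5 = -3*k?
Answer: -723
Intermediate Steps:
y(k, H) = 15*k (y(k, H) = -(-15)*k = 15*k)
h(x, c) = 5*x + c*x (h(x, c) = (4*x + c*x) + x = 5*x + c*x)
L(N) = -45 + N**2 + N**2*(5 + N) (L(N) = (N**2 + (N*(5 + N))*N) + 15*(-3) = (N**2 + N**2*(5 + N)) - 45 = -45 + N**2 + N**2*(5 + N))
-3 + 16*L(-6) = -3 + 16*(-45 + (-6)**3 + 6*(-6)**2) = -3 + 16*(-45 - 216 + 6*36) = -3 + 16*(-45 - 216 + 216) = -3 + 16*(-45) = -3 - 720 = -723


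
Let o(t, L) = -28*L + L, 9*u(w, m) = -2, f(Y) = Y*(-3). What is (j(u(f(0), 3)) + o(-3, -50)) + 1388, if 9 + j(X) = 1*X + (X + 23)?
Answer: 24764/9 ≈ 2751.6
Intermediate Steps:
f(Y) = -3*Y
u(w, m) = -2/9 (u(w, m) = (⅑)*(-2) = -2/9)
o(t, L) = -27*L
j(X) = 14 + 2*X (j(X) = -9 + (1*X + (X + 23)) = -9 + (X + (23 + X)) = -9 + (23 + 2*X) = 14 + 2*X)
(j(u(f(0), 3)) + o(-3, -50)) + 1388 = ((14 + 2*(-2/9)) - 27*(-50)) + 1388 = ((14 - 4/9) + 1350) + 1388 = (122/9 + 1350) + 1388 = 12272/9 + 1388 = 24764/9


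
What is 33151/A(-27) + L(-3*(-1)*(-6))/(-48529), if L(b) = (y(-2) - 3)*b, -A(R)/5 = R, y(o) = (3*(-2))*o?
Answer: 1608806749/6551415 ≈ 245.57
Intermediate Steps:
y(o) = -6*o
A(R) = -5*R
L(b) = 9*b (L(b) = (-6*(-2) - 3)*b = (12 - 3)*b = 9*b)
33151/A(-27) + L(-3*(-1)*(-6))/(-48529) = 33151/((-5*(-27))) + (9*(-3*(-1)*(-6)))/(-48529) = 33151/135 + (9*(3*(-6)))*(-1/48529) = 33151*(1/135) + (9*(-18))*(-1/48529) = 33151/135 - 162*(-1/48529) = 33151/135 + 162/48529 = 1608806749/6551415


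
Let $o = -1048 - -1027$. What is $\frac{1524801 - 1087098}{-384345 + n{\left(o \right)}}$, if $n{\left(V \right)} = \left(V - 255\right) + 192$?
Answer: $- \frac{145901}{128143} \approx -1.1386$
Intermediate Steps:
$o = -21$ ($o = -1048 + 1027 = -21$)
$n{\left(V \right)} = -63 + V$ ($n{\left(V \right)} = \left(V - 255\right) + 192 = \left(-255 + V\right) + 192 = -63 + V$)
$\frac{1524801 - 1087098}{-384345 + n{\left(o \right)}} = \frac{1524801 - 1087098}{-384345 - 84} = \frac{437703}{-384345 - 84} = \frac{437703}{-384429} = 437703 \left(- \frac{1}{384429}\right) = - \frac{145901}{128143}$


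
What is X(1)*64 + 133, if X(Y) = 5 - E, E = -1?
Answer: 517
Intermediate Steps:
X(Y) = 6 (X(Y) = 5 - 1*(-1) = 5 + 1 = 6)
X(1)*64 + 133 = 6*64 + 133 = 384 + 133 = 517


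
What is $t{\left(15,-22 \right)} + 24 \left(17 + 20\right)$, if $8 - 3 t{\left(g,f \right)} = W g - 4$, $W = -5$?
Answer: $917$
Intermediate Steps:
$t{\left(g,f \right)} = 4 + \frac{5 g}{3}$ ($t{\left(g,f \right)} = \frac{8}{3} - \frac{- 5 g - 4}{3} = \frac{8}{3} - \frac{-4 - 5 g}{3} = \frac{8}{3} + \left(\frac{4}{3} + \frac{5 g}{3}\right) = 4 + \frac{5 g}{3}$)
$t{\left(15,-22 \right)} + 24 \left(17 + 20\right) = \left(4 + \frac{5}{3} \cdot 15\right) + 24 \left(17 + 20\right) = \left(4 + 25\right) + 24 \cdot 37 = 29 + 888 = 917$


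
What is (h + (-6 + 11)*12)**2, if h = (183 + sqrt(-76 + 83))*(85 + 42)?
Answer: 543049504 + 5918454*sqrt(7) ≈ 5.5871e+8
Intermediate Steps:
h = 23241 + 127*sqrt(7) (h = (183 + sqrt(7))*127 = 23241 + 127*sqrt(7) ≈ 23577.)
(h + (-6 + 11)*12)**2 = ((23241 + 127*sqrt(7)) + (-6 + 11)*12)**2 = ((23241 + 127*sqrt(7)) + 5*12)**2 = ((23241 + 127*sqrt(7)) + 60)**2 = (23301 + 127*sqrt(7))**2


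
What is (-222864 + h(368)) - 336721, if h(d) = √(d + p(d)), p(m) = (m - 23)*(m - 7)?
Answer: -559585 + √124913 ≈ -5.5923e+5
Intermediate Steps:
p(m) = (-23 + m)*(-7 + m)
h(d) = √(161 + d² - 29*d) (h(d) = √(d + (161 + d² - 30*d)) = √(161 + d² - 29*d))
(-222864 + h(368)) - 336721 = (-222864 + √(161 + 368² - 29*368)) - 336721 = (-222864 + √(161 + 135424 - 10672)) - 336721 = (-222864 + √124913) - 336721 = -559585 + √124913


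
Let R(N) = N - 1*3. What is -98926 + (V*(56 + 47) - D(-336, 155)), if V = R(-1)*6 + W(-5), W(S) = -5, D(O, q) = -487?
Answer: -101426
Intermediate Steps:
R(N) = -3 + N (R(N) = N - 3 = -3 + N)
V = -29 (V = (-3 - 1)*6 - 5 = -4*6 - 5 = -24 - 5 = -29)
-98926 + (V*(56 + 47) - D(-336, 155)) = -98926 + (-29*(56 + 47) - 1*(-487)) = -98926 + (-29*103 + 487) = -98926 + (-2987 + 487) = -98926 - 2500 = -101426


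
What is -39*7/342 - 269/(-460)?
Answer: -5597/26220 ≈ -0.21346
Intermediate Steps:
-39*7/342 - 269/(-460) = -273*1/342 - 269*(-1/460) = -91/114 + 269/460 = -5597/26220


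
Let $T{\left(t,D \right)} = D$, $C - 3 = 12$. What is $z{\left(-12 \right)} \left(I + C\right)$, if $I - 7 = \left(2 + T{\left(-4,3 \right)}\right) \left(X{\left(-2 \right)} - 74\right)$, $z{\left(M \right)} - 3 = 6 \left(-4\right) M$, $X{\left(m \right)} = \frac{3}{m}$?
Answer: $- \frac{206901}{2} \approx -1.0345 \cdot 10^{5}$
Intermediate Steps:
$C = 15$ ($C = 3 + 12 = 15$)
$z{\left(M \right)} = 3 - 24 M$ ($z{\left(M \right)} = 3 + 6 \left(-4\right) M = 3 - 24 M$)
$I = - \frac{741}{2}$ ($I = 7 + \left(2 + 3\right) \left(\frac{3}{-2} - 74\right) = 7 + 5 \left(3 \left(- \frac{1}{2}\right) - 74\right) = 7 + 5 \left(- \frac{3}{2} - 74\right) = 7 + 5 \left(- \frac{151}{2}\right) = 7 - \frac{755}{2} = - \frac{741}{2} \approx -370.5$)
$z{\left(-12 \right)} \left(I + C\right) = \left(3 - -288\right) \left(- \frac{741}{2} + 15\right) = \left(3 + 288\right) \left(- \frac{711}{2}\right) = 291 \left(- \frac{711}{2}\right) = - \frac{206901}{2}$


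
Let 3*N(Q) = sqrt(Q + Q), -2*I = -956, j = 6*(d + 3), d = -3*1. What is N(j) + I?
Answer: 478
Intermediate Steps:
d = -3
j = 0 (j = 6*(-3 + 3) = 6*0 = 0)
I = 478 (I = -1/2*(-956) = 478)
N(Q) = sqrt(2)*sqrt(Q)/3 (N(Q) = sqrt(Q + Q)/3 = sqrt(2*Q)/3 = (sqrt(2)*sqrt(Q))/3 = sqrt(2)*sqrt(Q)/3)
N(j) + I = sqrt(2)*sqrt(0)/3 + 478 = (1/3)*sqrt(2)*0 + 478 = 0 + 478 = 478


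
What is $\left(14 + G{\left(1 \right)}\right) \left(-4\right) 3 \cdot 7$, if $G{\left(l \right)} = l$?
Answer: $-1260$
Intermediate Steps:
$\left(14 + G{\left(1 \right)}\right) \left(-4\right) 3 \cdot 7 = \left(14 + 1\right) \left(-4\right) 3 \cdot 7 = 15 \left(-4\right) 21 = \left(-60\right) 21 = -1260$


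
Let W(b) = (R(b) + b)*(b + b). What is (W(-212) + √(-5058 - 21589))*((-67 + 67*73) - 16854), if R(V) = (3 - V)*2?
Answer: 1111956960 - 12030*I*√26647 ≈ 1.112e+9 - 1.9638e+6*I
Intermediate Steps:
R(V) = 6 - 2*V
W(b) = 2*b*(6 - b) (W(b) = ((6 - 2*b) + b)*(b + b) = (6 - b)*(2*b) = 2*b*(6 - b))
(W(-212) + √(-5058 - 21589))*((-67 + 67*73) - 16854) = (2*(-212)*(6 - 1*(-212)) + √(-5058 - 21589))*((-67 + 67*73) - 16854) = (2*(-212)*(6 + 212) + √(-26647))*((-67 + 4891) - 16854) = (2*(-212)*218 + I*√26647)*(4824 - 16854) = (-92432 + I*√26647)*(-12030) = 1111956960 - 12030*I*√26647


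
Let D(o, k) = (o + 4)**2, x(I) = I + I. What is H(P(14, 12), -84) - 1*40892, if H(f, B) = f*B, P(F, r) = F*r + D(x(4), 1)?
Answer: -67100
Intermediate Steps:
x(I) = 2*I
D(o, k) = (4 + o)**2
P(F, r) = 144 + F*r (P(F, r) = F*r + (4 + 2*4)**2 = F*r + (4 + 8)**2 = F*r + 12**2 = F*r + 144 = 144 + F*r)
H(f, B) = B*f
H(P(14, 12), -84) - 1*40892 = -84*(144 + 14*12) - 1*40892 = -84*(144 + 168) - 40892 = -84*312 - 40892 = -26208 - 40892 = -67100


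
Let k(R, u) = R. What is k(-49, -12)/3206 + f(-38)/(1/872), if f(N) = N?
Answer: -15176295/458 ≈ -33136.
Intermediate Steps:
k(-49, -12)/3206 + f(-38)/(1/872) = -49/3206 - 38/(1/872) = -49*1/3206 - 38/1/872 = -7/458 - 38*872 = -7/458 - 33136 = -15176295/458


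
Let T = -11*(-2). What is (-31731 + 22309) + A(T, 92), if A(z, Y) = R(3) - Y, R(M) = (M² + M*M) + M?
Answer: -9493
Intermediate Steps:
T = 22
R(M) = M + 2*M² (R(M) = (M² + M²) + M = 2*M² + M = M + 2*M²)
A(z, Y) = 21 - Y (A(z, Y) = 3*(1 + 2*3) - Y = 3*(1 + 6) - Y = 3*7 - Y = 21 - Y)
(-31731 + 22309) + A(T, 92) = (-31731 + 22309) + (21 - 1*92) = -9422 + (21 - 92) = -9422 - 71 = -9493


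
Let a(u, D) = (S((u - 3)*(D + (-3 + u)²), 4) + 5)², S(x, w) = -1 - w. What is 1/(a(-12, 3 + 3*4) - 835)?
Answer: -1/835 ≈ -0.0011976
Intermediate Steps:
a(u, D) = 0 (a(u, D) = ((-1 - 1*4) + 5)² = ((-1 - 4) + 5)² = (-5 + 5)² = 0² = 0)
1/(a(-12, 3 + 3*4) - 835) = 1/(0 - 835) = 1/(-835) = -1/835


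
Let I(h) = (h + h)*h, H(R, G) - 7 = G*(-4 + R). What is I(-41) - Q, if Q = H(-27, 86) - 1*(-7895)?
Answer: -1874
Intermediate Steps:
H(R, G) = 7 + G*(-4 + R)
I(h) = 2*h² (I(h) = (2*h)*h = 2*h²)
Q = 5236 (Q = (7 - 4*86 + 86*(-27)) - 1*(-7895) = (7 - 344 - 2322) + 7895 = -2659 + 7895 = 5236)
I(-41) - Q = 2*(-41)² - 1*5236 = 2*1681 - 5236 = 3362 - 5236 = -1874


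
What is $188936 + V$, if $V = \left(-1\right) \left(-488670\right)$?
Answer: $677606$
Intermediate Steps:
$V = 488670$
$188936 + V = 188936 + 488670 = 677606$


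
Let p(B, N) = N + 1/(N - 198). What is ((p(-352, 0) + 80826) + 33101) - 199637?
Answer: -16970581/198 ≈ -85710.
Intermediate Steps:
p(B, N) = N + 1/(-198 + N)
((p(-352, 0) + 80826) + 33101) - 199637 = (((1 + 0**2 - 198*0)/(-198 + 0) + 80826) + 33101) - 199637 = (((1 + 0 + 0)/(-198) + 80826) + 33101) - 199637 = ((-1/198*1 + 80826) + 33101) - 199637 = ((-1/198 + 80826) + 33101) - 199637 = (16003547/198 + 33101) - 199637 = 22557545/198 - 199637 = -16970581/198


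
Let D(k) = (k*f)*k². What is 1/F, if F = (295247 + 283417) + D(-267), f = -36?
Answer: 1/685808532 ≈ 1.4581e-9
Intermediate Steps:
D(k) = -36*k³ (D(k) = (k*(-36))*k² = (-36*k)*k² = -36*k³)
F = 685808532 (F = (295247 + 283417) - 36*(-267)³ = 578664 - 36*(-19034163) = 578664 + 685229868 = 685808532)
1/F = 1/685808532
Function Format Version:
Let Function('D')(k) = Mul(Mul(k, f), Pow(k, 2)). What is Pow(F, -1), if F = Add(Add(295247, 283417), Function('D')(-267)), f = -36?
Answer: Rational(1, 685808532) ≈ 1.4581e-9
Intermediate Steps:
Function('D')(k) = Mul(-36, Pow(k, 3)) (Function('D')(k) = Mul(Mul(k, -36), Pow(k, 2)) = Mul(Mul(-36, k), Pow(k, 2)) = Mul(-36, Pow(k, 3)))
F = 685808532 (F = Add(Add(295247, 283417), Mul(-36, Pow(-267, 3))) = Add(578664, Mul(-36, -19034163)) = Add(578664, 685229868) = 685808532)
Pow(F, -1) = Pow(685808532, -1) = Rational(1, 685808532)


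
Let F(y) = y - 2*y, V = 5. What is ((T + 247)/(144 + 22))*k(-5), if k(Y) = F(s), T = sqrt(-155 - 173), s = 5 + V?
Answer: -1235/83 - 10*I*sqrt(82)/83 ≈ -14.88 - 1.091*I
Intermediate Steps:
s = 10 (s = 5 + 5 = 10)
F(y) = -y
T = 2*I*sqrt(82) (T = sqrt(-328) = 2*I*sqrt(82) ≈ 18.111*I)
k(Y) = -10 (k(Y) = -1*10 = -10)
((T + 247)/(144 + 22))*k(-5) = ((2*I*sqrt(82) + 247)/(144 + 22))*(-10) = ((247 + 2*I*sqrt(82))/166)*(-10) = ((247 + 2*I*sqrt(82))*(1/166))*(-10) = (247/166 + I*sqrt(82)/83)*(-10) = -1235/83 - 10*I*sqrt(82)/83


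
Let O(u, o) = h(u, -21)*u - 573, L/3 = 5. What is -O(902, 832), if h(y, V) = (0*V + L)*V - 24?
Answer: 306351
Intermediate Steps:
L = 15 (L = 3*5 = 15)
h(y, V) = -24 + 15*V (h(y, V) = (0*V + 15)*V - 24 = (0 + 15)*V - 24 = 15*V - 24 = -24 + 15*V)
O(u, o) = -573 - 339*u (O(u, o) = (-24 + 15*(-21))*u - 573 = (-24 - 315)*u - 573 = -339*u - 573 = -573 - 339*u)
-O(902, 832) = -(-573 - 339*902) = -(-573 - 305778) = -1*(-306351) = 306351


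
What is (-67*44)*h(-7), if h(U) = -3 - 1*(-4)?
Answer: -2948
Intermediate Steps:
h(U) = 1 (h(U) = -3 + 4 = 1)
(-67*44)*h(-7) = -67*44*1 = -2948*1 = -2948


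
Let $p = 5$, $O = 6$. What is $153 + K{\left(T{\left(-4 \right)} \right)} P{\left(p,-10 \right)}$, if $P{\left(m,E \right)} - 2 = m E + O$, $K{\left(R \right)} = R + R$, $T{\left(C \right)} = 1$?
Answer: $69$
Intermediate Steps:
$K{\left(R \right)} = 2 R$
$P{\left(m,E \right)} = 8 + E m$ ($P{\left(m,E \right)} = 2 + \left(m E + 6\right) = 2 + \left(E m + 6\right) = 2 + \left(6 + E m\right) = 8 + E m$)
$153 + K{\left(T{\left(-4 \right)} \right)} P{\left(p,-10 \right)} = 153 + 2 \cdot 1 \left(8 - 50\right) = 153 + 2 \left(8 - 50\right) = 153 + 2 \left(-42\right) = 153 - 84 = 69$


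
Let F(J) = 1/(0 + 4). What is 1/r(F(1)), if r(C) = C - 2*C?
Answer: -4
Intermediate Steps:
F(J) = 1/4
r(C) = -C
1/r(F(1)) = 1/(-1*1/4) = 1/(-1/4) = -4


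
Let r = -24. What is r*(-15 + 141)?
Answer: -3024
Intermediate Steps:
r*(-15 + 141) = -24*(-15 + 141) = -24*126 = -3024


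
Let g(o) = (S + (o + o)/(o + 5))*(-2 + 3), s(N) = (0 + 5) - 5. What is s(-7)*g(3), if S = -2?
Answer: 0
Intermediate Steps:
s(N) = 0 (s(N) = 5 - 5 = 0)
g(o) = -2 + 2*o/(5 + o) (g(o) = (-2 + (o + o)/(o + 5))*(-2 + 3) = (-2 + (2*o)/(5 + o))*1 = (-2 + 2*o/(5 + o))*1 = -2 + 2*o/(5 + o))
s(-7)*g(3) = 0*(-10/(5 + 3)) = 0*(-10/8) = 0*(-10*⅛) = 0*(-5/4) = 0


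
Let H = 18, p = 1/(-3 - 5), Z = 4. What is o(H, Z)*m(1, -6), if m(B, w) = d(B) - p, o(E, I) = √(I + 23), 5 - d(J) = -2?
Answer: 171*√3/8 ≈ 37.023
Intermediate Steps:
d(J) = 7 (d(J) = 5 - 1*(-2) = 5 + 2 = 7)
p = -⅛ (p = 1/(-8) = -⅛ ≈ -0.12500)
o(E, I) = √(23 + I)
m(B, w) = 57/8 (m(B, w) = 7 - 1*(-⅛) = 7 + ⅛ = 57/8)
o(H, Z)*m(1, -6) = √(23 + 4)*(57/8) = √27*(57/8) = (3*√3)*(57/8) = 171*√3/8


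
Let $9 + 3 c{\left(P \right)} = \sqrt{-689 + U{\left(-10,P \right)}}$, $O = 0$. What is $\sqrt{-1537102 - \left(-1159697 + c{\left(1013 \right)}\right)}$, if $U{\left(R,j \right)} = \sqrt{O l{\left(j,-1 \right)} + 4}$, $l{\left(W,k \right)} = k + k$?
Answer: $\frac{\sqrt{-3396618 - 3 i \sqrt{687}}}{3} \approx 0.0071109 - 614.33 i$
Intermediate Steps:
$l{\left(W,k \right)} = 2 k$
$U{\left(R,j \right)} = 2$ ($U{\left(R,j \right)} = \sqrt{0 \cdot 2 \left(-1\right) + 4} = \sqrt{0 \left(-2\right) + 4} = \sqrt{0 + 4} = \sqrt{4} = 2$)
$c{\left(P \right)} = -3 + \frac{i \sqrt{687}}{3}$ ($c{\left(P \right)} = -3 + \frac{\sqrt{-689 + 2}}{3} = -3 + \frac{\sqrt{-687}}{3} = -3 + \frac{i \sqrt{687}}{3}$)
$\sqrt{-1537102 - \left(-1159697 + c{\left(1013 \right)}\right)} = \sqrt{-1537102 + \left(- (-3 + \frac{i \sqrt{687}}{3}) + 1159697\right)} = \sqrt{-1537102 + \left(\left(3 - \frac{i \sqrt{687}}{3}\right) + 1159697\right)} = \sqrt{-1537102 + \left(1159700 - \frac{i \sqrt{687}}{3}\right)} = \sqrt{-377402 - \frac{i \sqrt{687}}{3}}$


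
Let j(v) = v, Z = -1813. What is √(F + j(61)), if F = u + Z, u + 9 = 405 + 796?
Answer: 4*I*√35 ≈ 23.664*I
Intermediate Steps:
u = 1192 (u = -9 + (405 + 796) = -9 + 1201 = 1192)
F = -621 (F = 1192 - 1813 = -621)
√(F + j(61)) = √(-621 + 61) = √(-560) = 4*I*√35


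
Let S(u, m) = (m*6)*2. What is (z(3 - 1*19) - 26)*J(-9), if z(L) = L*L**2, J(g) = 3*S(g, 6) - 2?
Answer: -882108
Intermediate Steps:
S(u, m) = 12*m (S(u, m) = (6*m)*2 = 12*m)
J(g) = 214 (J(g) = 3*(12*6) - 2 = 3*72 - 2 = 216 - 2 = 214)
z(L) = L**3
(z(3 - 1*19) - 26)*J(-9) = ((3 - 1*19)**3 - 26)*214 = ((3 - 19)**3 - 26)*214 = ((-16)**3 - 26)*214 = (-4096 - 26)*214 = -4122*214 = -882108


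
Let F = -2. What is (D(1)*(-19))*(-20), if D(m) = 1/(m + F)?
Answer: -380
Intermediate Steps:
D(m) = 1/(-2 + m) (D(m) = 1/(m - 2) = 1/(-2 + m))
(D(1)*(-19))*(-20) = (-19/(-2 + 1))*(-20) = (-19/(-1))*(-20) = -1*(-19)*(-20) = 19*(-20) = -380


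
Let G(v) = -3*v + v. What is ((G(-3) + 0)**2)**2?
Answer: 1296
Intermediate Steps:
G(v) = -2*v
((G(-3) + 0)**2)**2 = ((-2*(-3) + 0)**2)**2 = ((6 + 0)**2)**2 = (6**2)**2 = 36**2 = 1296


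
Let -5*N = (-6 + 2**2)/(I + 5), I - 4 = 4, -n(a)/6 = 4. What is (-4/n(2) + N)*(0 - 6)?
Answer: -77/65 ≈ -1.1846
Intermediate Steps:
n(a) = -24 (n(a) = -6*4 = -24)
I = 8 (I = 4 + 4 = 8)
N = 2/65 (N = -(-6 + 2**2)/(5*(8 + 5)) = -(-6 + 4)/(5*13) = -(-2)/(5*13) = -1/5*(-2/13) = 2/65 ≈ 0.030769)
(-4/n(2) + N)*(0 - 6) = (-4/(-24) + 2/65)*(0 - 6) = (-4*(-1/24) + 2/65)*(-6) = (1/6 + 2/65)*(-6) = (77/390)*(-6) = -77/65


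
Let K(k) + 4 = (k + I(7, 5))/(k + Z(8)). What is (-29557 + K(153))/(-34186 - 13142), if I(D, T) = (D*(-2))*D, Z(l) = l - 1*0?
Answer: 793211/1269968 ≈ 0.62459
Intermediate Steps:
Z(l) = l (Z(l) = l + 0 = l)
I(D, T) = -2*D**2 (I(D, T) = (-2*D)*D = -2*D**2)
K(k) = -4 + (-98 + k)/(8 + k) (K(k) = -4 + (k - 2*7**2)/(k + 8) = -4 + (k - 2*49)/(8 + k) = -4 + (k - 98)/(8 + k) = -4 + (-98 + k)/(8 + k))
(-29557 + K(153))/(-34186 - 13142) = (-29557 + (-130 - 3*153)/(8 + 153))/(-34186 - 13142) = (-29557 + (-130 - 459)/161)/(-47328) = (-29557 + (1/161)*(-589))*(-1/47328) = (-29557 - 589/161)*(-1/47328) = -4759266/161*(-1/47328) = 793211/1269968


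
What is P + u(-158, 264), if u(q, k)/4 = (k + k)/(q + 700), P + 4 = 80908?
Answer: 21926040/271 ≈ 80908.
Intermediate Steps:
P = 80904 (P = -4 + 80908 = 80904)
u(q, k) = 8*k/(700 + q) (u(q, k) = 4*((k + k)/(q + 700)) = 4*((2*k)/(700 + q)) = 4*(2*k/(700 + q)) = 8*k/(700 + q))
P + u(-158, 264) = 80904 + 8*264/(700 - 158) = 80904 + 8*264/542 = 80904 + 8*264*(1/542) = 80904 + 1056/271 = 21926040/271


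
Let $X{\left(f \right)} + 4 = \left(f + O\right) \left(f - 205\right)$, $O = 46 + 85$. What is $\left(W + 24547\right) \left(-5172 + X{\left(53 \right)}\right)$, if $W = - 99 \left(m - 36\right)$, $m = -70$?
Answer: $-1161398904$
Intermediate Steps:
$O = 131$
$X{\left(f \right)} = -4 + \left(-205 + f\right) \left(131 + f\right)$ ($X{\left(f \right)} = -4 + \left(f + 131\right) \left(f - 205\right) = -4 + \left(131 + f\right) \left(-205 + f\right) = -4 + \left(-205 + f\right) \left(131 + f\right)$)
$W = 10494$ ($W = - 99 \left(-70 - 36\right) = \left(-99\right) \left(-106\right) = 10494$)
$\left(W + 24547\right) \left(-5172 + X{\left(53 \right)}\right) = \left(10494 + 24547\right) \left(-5172 - \left(30781 - 2809\right)\right) = 35041 \left(-5172 - 27972\right) = 35041 \left(-33144\right) = -1161398904$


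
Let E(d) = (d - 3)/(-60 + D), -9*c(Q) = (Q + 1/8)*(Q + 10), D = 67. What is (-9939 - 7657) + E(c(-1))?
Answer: -985393/56 ≈ -17596.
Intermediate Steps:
c(Q) = -(10 + Q)*(⅛ + Q)/9 (c(Q) = -(Q + 1/8)*(Q + 10)/9 = -(Q + ⅛)*(10 + Q)/9 = -(⅛ + Q)*(10 + Q)/9 = -(10 + Q)*(⅛ + Q)/9)
E(d) = -3/7 + d/7 (E(d) = (d - 3)/(-60 + 67) = (-3 + d)/7 = (-3 + d)*(⅐) = -3/7 + d/7)
(-9939 - 7657) + E(c(-1)) = (-9939 - 7657) + (-3/7 + (-5/36 - 9/8*(-1) - ⅑*(-1)²)/7) = -17596 + (-3/7 + (-5/36 + 9/8 - ⅑*1)/7) = -17596 + (-3/7 + (-5/36 + 9/8 - ⅑)/7) = -17596 + (-3/7 + (⅐)*(7/8)) = -17596 + (-3/7 + ⅛) = -17596 - 17/56 = -985393/56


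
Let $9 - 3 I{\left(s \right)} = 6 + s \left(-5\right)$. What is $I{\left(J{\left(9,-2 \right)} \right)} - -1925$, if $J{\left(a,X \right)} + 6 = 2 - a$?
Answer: $\frac{5713}{3} \approx 1904.3$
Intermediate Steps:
$J{\left(a,X \right)} = -4 - a$ ($J{\left(a,X \right)} = -6 - \left(-2 + a\right) = -4 - a$)
$I{\left(s \right)} = 1 + \frac{5 s}{3}$ ($I{\left(s \right)} = 3 - \frac{6 + s \left(-5\right)}{3} = 3 - \frac{6 - 5 s}{3} = 3 + \left(-2 + \frac{5 s}{3}\right) = 1 + \frac{5 s}{3}$)
$I{\left(J{\left(9,-2 \right)} \right)} - -1925 = \left(1 + \frac{5 \left(-4 - 9\right)}{3}\right) - -1925 = \left(1 + \frac{5 \left(-4 - 9\right)}{3}\right) + 1925 = \left(1 + \frac{5}{3} \left(-13\right)\right) + 1925 = \left(1 - \frac{65}{3}\right) + 1925 = - \frac{62}{3} + 1925 = \frac{5713}{3}$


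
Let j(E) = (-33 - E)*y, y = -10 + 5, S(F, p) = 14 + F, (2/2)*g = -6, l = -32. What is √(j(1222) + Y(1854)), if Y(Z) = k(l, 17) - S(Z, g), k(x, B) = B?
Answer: 2*√1106 ≈ 66.513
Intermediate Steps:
g = -6
y = -5
j(E) = 165 + 5*E (j(E) = (-33 - E)*(-5) = 165 + 5*E)
Y(Z) = 3 - Z (Y(Z) = 17 - (14 + Z) = 17 + (-14 - Z) = 3 - Z)
√(j(1222) + Y(1854)) = √((165 + 5*1222) + (3 - 1*1854)) = √((165 + 6110) + (3 - 1854)) = √(6275 - 1851) = √4424 = 2*√1106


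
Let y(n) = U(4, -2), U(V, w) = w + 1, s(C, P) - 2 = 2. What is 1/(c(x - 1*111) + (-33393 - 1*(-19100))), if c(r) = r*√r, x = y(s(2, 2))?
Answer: I/(-14293*I + 448*√7) ≈ -6.9486e-5 + 5.7624e-6*I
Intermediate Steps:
s(C, P) = 4 (s(C, P) = 2 + 2 = 4)
U(V, w) = 1 + w
y(n) = -1 (y(n) = 1 - 2 = -1)
x = -1
c(r) = r^(3/2)
1/(c(x - 1*111) + (-33393 - 1*(-19100))) = 1/((-1 - 1*111)^(3/2) + (-33393 - 1*(-19100))) = 1/((-1 - 111)^(3/2) + (-33393 + 19100)) = 1/((-112)^(3/2) - 14293) = 1/(-448*I*√7 - 14293) = 1/(-14293 - 448*I*√7)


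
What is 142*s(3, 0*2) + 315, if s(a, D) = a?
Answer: 741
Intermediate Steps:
142*s(3, 0*2) + 315 = 142*3 + 315 = 426 + 315 = 741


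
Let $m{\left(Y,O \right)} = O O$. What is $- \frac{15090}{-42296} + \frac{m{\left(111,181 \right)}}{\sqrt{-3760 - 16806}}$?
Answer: $\frac{7545}{21148} - \frac{32761 i \sqrt{20566}}{20566} \approx 0.35677 - 228.45 i$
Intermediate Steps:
$m{\left(Y,O \right)} = O^{2}$
$- \frac{15090}{-42296} + \frac{m{\left(111,181 \right)}}{\sqrt{-3760 - 16806}} = - \frac{15090}{-42296} + \frac{181^{2}}{\sqrt{-3760 - 16806}} = \left(-15090\right) \left(- \frac{1}{42296}\right) + \frac{32761}{\sqrt{-20566}} = \frac{7545}{21148} + \frac{32761}{i \sqrt{20566}} = \frac{7545}{21148} + 32761 \left(- \frac{i \sqrt{20566}}{20566}\right) = \frac{7545}{21148} - \frac{32761 i \sqrt{20566}}{20566}$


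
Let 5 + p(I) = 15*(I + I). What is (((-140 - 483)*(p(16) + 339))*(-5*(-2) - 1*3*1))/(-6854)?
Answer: 1774927/3427 ≈ 517.92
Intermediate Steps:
p(I) = -5 + 30*I (p(I) = -5 + 15*(I + I) = -5 + 15*(2*I) = -5 + 30*I)
(((-140 - 483)*(p(16) + 339))*(-5*(-2) - 1*3*1))/(-6854) = (((-140 - 483)*((-5 + 30*16) + 339))*(-5*(-2) - 1*3*1))/(-6854) = ((-623*((-5 + 480) + 339))*(10 - 3*1))*(-1/6854) = ((-623*(475 + 339))*(10 - 3))*(-1/6854) = (-623*814*7)*(-1/6854) = -507122*7*(-1/6854) = -3549854*(-1/6854) = 1774927/3427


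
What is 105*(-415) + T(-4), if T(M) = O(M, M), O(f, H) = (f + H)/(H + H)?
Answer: -43574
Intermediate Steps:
O(f, H) = (H + f)/(2*H) (O(f, H) = (H + f)/((2*H)) = (H + f)*(1/(2*H)) = (H + f)/(2*H))
T(M) = 1 (T(M) = (M + M)/(2*M) = (2*M)/(2*M) = 1)
105*(-415) + T(-4) = 105*(-415) + 1 = -43575 + 1 = -43574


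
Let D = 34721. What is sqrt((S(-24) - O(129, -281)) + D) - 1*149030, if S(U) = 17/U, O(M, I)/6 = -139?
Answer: -149030 + sqrt(5119818)/12 ≈ -1.4884e+5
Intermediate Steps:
O(M, I) = -834 (O(M, I) = 6*(-139) = -834)
sqrt((S(-24) - O(129, -281)) + D) - 1*149030 = sqrt((17/(-24) - 1*(-834)) + 34721) - 1*149030 = sqrt((17*(-1/24) + 834) + 34721) - 149030 = sqrt((-17/24 + 834) + 34721) - 149030 = sqrt(19999/24 + 34721) - 149030 = sqrt(853303/24) - 149030 = sqrt(5119818)/12 - 149030 = -149030 + sqrt(5119818)/12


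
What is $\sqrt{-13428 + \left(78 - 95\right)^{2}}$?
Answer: $i \sqrt{13139} \approx 114.63 i$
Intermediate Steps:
$\sqrt{-13428 + \left(78 - 95\right)^{2}} = \sqrt{-13428 + \left(-17\right)^{2}} = \sqrt{-13428 + 289} = \sqrt{-13139} = i \sqrt{13139}$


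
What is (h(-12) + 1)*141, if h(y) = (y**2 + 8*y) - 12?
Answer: 5217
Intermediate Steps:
h(y) = -12 + y**2 + 8*y
(h(-12) + 1)*141 = ((-12 + (-12)**2 + 8*(-12)) + 1)*141 = ((-12 + 144 - 96) + 1)*141 = (36 + 1)*141 = 37*141 = 5217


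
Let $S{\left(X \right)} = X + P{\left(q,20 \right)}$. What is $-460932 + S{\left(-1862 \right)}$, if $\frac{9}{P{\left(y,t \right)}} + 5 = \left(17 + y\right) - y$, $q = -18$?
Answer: $- \frac{1851173}{4} \approx -4.6279 \cdot 10^{5}$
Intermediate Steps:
$P{\left(y,t \right)} = \frac{3}{4}$ ($P{\left(y,t \right)} = \frac{9}{-5 + \left(\left(17 + y\right) - y\right)} = \frac{9}{-5 + 17} = \frac{9}{12} = 9 \cdot \frac{1}{12} = \frac{3}{4}$)
$S{\left(X \right)} = \frac{3}{4} + X$ ($S{\left(X \right)} = X + \frac{3}{4} = \frac{3}{4} + X$)
$-460932 + S{\left(-1862 \right)} = -460932 + \left(\frac{3}{4} - 1862\right) = -460932 - \frac{7445}{4} = - \frac{1851173}{4}$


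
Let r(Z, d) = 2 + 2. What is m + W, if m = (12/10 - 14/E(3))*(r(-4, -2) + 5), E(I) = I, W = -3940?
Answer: -19856/5 ≈ -3971.2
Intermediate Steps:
r(Z, d) = 4
m = -156/5 (m = (12/10 - 14/3)*(4 + 5) = (12*(1/10) - 14*1/3)*9 = (6/5 - 14/3)*9 = -52/15*9 = -156/5 ≈ -31.200)
m + W = -156/5 - 3940 = -19856/5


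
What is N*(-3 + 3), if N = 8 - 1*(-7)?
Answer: 0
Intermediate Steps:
N = 15 (N = 8 + 7 = 15)
N*(-3 + 3) = 15*(-3 + 3) = 15*0 = 0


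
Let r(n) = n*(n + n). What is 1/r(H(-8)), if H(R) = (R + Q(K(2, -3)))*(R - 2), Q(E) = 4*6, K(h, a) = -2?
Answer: 1/51200 ≈ 1.9531e-5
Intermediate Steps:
Q(E) = 24
H(R) = (-2 + R)*(24 + R) (H(R) = (R + 24)*(R - 2) = (24 + R)*(-2 + R) = (-2 + R)*(24 + R))
r(n) = 2*n² (r(n) = n*(2*n) = 2*n²)
1/r(H(-8)) = 1/(2*(-48 + (-8)² + 22*(-8))²) = 1/(2*(-48 + 64 - 176)²) = 1/(2*(-160)²) = 1/(2*25600) = 1/51200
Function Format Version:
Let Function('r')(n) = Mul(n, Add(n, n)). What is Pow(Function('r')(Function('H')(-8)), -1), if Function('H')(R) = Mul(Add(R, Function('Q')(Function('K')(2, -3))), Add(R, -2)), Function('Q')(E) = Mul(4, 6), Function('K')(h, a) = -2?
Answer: Rational(1, 51200) ≈ 1.9531e-5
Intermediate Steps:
Function('Q')(E) = 24
Function('H')(R) = Mul(Add(-2, R), Add(24, R)) (Function('H')(R) = Mul(Add(R, 24), Add(R, -2)) = Mul(Add(24, R), Add(-2, R)) = Mul(Add(-2, R), Add(24, R)))
Function('r')(n) = Mul(2, Pow(n, 2)) (Function('r')(n) = Mul(n, Mul(2, n)) = Mul(2, Pow(n, 2)))
Pow(Function('r')(Function('H')(-8)), -1) = Pow(Mul(2, Pow(Add(-48, Pow(-8, 2), Mul(22, -8)), 2)), -1) = Pow(Mul(2, Pow(Add(-48, 64, -176), 2)), -1) = Pow(Mul(2, Pow(-160, 2)), -1) = Pow(Mul(2, 25600), -1) = Pow(51200, -1) = Rational(1, 51200)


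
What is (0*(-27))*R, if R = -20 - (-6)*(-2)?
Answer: 0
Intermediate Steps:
R = -32 (R = -20 - 1*12 = -20 - 12 = -32)
(0*(-27))*R = (0*(-27))*(-32) = 0*(-32) = 0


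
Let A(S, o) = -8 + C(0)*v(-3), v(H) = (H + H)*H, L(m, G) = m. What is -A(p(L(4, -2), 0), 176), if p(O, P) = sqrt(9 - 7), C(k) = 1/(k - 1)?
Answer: 26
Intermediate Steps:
v(H) = 2*H**2 (v(H) = (2*H)*H = 2*H**2)
C(k) = 1/(-1 + k)
p(O, P) = sqrt(2)
A(S, o) = -26 (A(S, o) = -8 + (2*(-3)**2)/(-1 + 0) = -8 + (2*9)/(-1) = -8 - 1*18 = -8 - 18 = -26)
-A(p(L(4, -2), 0), 176) = -1*(-26) = 26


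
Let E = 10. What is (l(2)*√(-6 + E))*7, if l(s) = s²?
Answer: 56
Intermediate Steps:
(l(2)*√(-6 + E))*7 = (2²*√(-6 + 10))*7 = (4*√4)*7 = (4*2)*7 = 8*7 = 56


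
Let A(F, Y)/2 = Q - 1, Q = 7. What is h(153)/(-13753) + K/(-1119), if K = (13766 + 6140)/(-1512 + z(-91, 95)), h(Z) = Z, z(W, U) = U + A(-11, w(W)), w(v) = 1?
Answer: 1954199/1271905755 ≈ 0.0015364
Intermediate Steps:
A(F, Y) = 12 (A(F, Y) = 2*(7 - 1) = 2*6 = 12)
z(W, U) = 12 + U (z(W, U) = U + 12 = 12 + U)
K = -19906/1405 (K = (13766 + 6140)/(-1512 + (12 + 95)) = 19906/(-1512 + 107) = 19906/(-1405) = 19906*(-1/1405) = -19906/1405 ≈ -14.168)
h(153)/(-13753) + K/(-1119) = 153/(-13753) - 19906/1405/(-1119) = 153*(-1/13753) - 19906/1405*(-1/1119) = -9/809 + 19906/1572195 = 1954199/1271905755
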